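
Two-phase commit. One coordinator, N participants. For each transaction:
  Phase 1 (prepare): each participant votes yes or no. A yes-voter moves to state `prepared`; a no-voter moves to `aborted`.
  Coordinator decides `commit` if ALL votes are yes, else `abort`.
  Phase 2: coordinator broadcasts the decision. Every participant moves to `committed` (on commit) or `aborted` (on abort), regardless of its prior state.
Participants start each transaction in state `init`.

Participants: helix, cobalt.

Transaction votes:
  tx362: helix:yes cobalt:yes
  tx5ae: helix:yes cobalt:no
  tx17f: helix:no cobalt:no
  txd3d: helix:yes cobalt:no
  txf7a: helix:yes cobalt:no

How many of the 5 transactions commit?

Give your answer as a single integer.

tx362: all yes -> commit (commits=1)
tx5ae: no from cobalt -> abort (commits=1)
tx17f: no from helix, cobalt -> abort (commits=1)
txd3d: no from cobalt -> abort (commits=1)
txf7a: no from cobalt -> abort (commits=1)

Answer: 1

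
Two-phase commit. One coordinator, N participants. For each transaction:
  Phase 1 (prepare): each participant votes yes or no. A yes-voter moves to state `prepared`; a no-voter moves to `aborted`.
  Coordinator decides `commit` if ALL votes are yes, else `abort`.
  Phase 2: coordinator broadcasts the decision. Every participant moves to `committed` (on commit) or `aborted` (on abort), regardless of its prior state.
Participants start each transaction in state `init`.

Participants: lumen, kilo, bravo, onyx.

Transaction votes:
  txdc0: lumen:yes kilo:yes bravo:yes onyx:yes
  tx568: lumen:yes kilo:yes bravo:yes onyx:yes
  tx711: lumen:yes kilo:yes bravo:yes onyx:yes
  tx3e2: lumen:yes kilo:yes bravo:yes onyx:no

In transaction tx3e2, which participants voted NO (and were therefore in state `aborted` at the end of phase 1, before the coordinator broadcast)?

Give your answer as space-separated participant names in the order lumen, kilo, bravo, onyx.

Answer: onyx

Derivation:
Txn tx3e2 phase 1: lumen yes -> prepared; kilo yes -> prepared; bravo yes -> prepared; onyx no -> aborted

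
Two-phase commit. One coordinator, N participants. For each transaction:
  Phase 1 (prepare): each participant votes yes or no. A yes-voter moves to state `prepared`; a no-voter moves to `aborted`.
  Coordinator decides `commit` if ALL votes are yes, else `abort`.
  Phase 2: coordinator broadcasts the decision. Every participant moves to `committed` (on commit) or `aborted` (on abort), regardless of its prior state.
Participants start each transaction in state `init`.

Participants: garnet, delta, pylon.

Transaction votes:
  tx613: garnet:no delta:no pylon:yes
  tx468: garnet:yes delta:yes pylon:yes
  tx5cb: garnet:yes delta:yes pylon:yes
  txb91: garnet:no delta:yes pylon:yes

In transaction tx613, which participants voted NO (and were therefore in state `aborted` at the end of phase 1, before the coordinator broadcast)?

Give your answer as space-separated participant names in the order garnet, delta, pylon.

Txn tx613 phase 1: garnet no -> aborted; delta no -> aborted; pylon yes -> prepared

Answer: garnet delta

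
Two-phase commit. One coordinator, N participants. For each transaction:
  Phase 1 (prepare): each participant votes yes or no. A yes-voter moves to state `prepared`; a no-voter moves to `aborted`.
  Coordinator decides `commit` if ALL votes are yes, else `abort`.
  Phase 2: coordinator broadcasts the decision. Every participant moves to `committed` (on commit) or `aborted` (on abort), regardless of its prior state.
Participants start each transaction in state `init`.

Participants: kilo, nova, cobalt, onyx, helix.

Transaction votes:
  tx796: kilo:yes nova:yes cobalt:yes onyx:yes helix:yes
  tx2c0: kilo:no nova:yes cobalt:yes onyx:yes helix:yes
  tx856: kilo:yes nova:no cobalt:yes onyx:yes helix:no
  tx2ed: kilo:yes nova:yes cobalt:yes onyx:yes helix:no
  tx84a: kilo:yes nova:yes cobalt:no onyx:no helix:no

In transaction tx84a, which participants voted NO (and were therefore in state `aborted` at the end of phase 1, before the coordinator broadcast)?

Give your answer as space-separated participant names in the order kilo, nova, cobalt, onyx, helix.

Txn tx84a phase 1: kilo yes -> prepared; nova yes -> prepared; cobalt no -> aborted; onyx no -> aborted; helix no -> aborted

Answer: cobalt onyx helix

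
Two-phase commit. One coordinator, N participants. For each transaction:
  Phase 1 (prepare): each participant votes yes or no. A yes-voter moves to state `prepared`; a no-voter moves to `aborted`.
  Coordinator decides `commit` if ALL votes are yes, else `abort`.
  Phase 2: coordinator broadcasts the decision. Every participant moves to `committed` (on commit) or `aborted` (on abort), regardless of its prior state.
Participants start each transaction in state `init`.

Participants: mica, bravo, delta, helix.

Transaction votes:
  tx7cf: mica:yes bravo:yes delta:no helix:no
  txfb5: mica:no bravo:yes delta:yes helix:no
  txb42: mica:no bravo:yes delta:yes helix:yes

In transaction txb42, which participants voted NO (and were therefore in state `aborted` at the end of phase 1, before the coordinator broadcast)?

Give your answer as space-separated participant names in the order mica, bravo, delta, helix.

Answer: mica

Derivation:
Txn txb42 phase 1: mica no -> aborted; bravo yes -> prepared; delta yes -> prepared; helix yes -> prepared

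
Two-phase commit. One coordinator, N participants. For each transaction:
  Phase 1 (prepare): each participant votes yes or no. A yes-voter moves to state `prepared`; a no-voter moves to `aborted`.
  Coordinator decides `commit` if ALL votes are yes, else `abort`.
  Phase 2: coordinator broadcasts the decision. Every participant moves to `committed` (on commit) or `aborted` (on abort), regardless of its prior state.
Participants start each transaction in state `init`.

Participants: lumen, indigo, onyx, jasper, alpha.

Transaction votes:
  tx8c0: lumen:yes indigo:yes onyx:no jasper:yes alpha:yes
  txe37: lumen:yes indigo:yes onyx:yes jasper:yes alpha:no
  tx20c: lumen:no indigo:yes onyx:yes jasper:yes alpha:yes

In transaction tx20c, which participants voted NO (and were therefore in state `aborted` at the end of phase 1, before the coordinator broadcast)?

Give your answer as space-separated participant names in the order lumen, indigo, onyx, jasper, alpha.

Txn tx20c phase 1: lumen no -> aborted; indigo yes -> prepared; onyx yes -> prepared; jasper yes -> prepared; alpha yes -> prepared

Answer: lumen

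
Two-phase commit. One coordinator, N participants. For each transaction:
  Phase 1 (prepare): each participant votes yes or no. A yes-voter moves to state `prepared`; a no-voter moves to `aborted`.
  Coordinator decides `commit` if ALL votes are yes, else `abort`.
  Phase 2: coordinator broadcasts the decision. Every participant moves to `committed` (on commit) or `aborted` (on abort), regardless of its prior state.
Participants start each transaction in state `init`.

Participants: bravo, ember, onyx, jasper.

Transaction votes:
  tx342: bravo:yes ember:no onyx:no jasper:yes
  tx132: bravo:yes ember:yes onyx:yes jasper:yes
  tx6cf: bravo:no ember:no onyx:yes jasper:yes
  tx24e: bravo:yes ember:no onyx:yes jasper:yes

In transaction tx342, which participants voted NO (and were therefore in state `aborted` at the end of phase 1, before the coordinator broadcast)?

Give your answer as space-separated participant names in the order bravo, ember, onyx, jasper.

Answer: ember onyx

Derivation:
Txn tx342 phase 1: bravo yes -> prepared; ember no -> aborted; onyx no -> aborted; jasper yes -> prepared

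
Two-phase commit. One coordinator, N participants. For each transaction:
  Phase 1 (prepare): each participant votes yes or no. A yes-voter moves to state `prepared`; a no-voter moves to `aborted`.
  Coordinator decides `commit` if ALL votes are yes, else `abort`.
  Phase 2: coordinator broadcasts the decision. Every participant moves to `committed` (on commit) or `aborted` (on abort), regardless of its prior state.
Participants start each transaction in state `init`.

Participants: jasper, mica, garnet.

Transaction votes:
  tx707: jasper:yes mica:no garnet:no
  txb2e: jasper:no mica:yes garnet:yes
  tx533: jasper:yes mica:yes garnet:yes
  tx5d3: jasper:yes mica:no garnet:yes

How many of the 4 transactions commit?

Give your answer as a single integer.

Answer: 1

Derivation:
tx707: no from mica, garnet -> abort (commits=0)
txb2e: no from jasper -> abort (commits=0)
tx533: all yes -> commit (commits=1)
tx5d3: no from mica -> abort (commits=1)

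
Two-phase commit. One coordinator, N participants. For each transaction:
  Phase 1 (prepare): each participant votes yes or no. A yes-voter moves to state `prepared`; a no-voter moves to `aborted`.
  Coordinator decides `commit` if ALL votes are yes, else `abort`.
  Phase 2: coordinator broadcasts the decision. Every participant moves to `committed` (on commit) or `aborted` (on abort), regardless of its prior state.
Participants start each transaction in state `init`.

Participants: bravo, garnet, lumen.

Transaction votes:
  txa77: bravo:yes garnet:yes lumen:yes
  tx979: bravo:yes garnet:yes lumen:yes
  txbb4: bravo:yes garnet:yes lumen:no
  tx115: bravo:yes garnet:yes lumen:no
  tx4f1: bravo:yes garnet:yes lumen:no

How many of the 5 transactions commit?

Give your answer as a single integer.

txa77: all yes -> commit (commits=1)
tx979: all yes -> commit (commits=2)
txbb4: no from lumen -> abort (commits=2)
tx115: no from lumen -> abort (commits=2)
tx4f1: no from lumen -> abort (commits=2)

Answer: 2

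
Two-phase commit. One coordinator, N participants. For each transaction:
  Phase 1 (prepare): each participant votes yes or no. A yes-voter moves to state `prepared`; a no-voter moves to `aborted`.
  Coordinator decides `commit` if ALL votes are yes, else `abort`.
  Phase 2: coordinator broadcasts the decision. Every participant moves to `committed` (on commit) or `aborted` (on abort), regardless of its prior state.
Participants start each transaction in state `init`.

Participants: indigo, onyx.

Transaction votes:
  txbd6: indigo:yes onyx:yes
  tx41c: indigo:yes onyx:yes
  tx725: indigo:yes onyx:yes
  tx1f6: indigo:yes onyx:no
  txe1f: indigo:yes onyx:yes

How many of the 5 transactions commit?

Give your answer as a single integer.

Answer: 4

Derivation:
txbd6: all yes -> commit (commits=1)
tx41c: all yes -> commit (commits=2)
tx725: all yes -> commit (commits=3)
tx1f6: no from onyx -> abort (commits=3)
txe1f: all yes -> commit (commits=4)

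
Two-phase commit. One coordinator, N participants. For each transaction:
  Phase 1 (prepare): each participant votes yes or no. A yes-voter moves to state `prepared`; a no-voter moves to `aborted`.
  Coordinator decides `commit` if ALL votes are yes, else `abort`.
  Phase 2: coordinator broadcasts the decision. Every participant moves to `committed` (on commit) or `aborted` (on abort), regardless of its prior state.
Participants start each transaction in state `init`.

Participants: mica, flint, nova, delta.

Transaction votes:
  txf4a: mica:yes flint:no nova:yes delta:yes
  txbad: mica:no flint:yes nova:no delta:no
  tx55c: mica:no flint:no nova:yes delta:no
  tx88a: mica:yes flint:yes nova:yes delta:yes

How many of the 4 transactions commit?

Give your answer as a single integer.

Answer: 1

Derivation:
txf4a: no from flint -> abort (commits=0)
txbad: no from mica, nova, delta -> abort (commits=0)
tx55c: no from mica, flint, delta -> abort (commits=0)
tx88a: all yes -> commit (commits=1)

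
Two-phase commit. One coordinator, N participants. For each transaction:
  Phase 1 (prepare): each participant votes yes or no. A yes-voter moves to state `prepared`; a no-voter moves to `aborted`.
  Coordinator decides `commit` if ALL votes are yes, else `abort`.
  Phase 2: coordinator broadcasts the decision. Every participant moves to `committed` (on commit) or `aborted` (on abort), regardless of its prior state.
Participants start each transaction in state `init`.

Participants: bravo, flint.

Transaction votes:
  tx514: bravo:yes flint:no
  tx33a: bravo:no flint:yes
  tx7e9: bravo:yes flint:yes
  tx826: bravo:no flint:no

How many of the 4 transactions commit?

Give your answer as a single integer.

Answer: 1

Derivation:
tx514: no from flint -> abort (commits=0)
tx33a: no from bravo -> abort (commits=0)
tx7e9: all yes -> commit (commits=1)
tx826: no from bravo, flint -> abort (commits=1)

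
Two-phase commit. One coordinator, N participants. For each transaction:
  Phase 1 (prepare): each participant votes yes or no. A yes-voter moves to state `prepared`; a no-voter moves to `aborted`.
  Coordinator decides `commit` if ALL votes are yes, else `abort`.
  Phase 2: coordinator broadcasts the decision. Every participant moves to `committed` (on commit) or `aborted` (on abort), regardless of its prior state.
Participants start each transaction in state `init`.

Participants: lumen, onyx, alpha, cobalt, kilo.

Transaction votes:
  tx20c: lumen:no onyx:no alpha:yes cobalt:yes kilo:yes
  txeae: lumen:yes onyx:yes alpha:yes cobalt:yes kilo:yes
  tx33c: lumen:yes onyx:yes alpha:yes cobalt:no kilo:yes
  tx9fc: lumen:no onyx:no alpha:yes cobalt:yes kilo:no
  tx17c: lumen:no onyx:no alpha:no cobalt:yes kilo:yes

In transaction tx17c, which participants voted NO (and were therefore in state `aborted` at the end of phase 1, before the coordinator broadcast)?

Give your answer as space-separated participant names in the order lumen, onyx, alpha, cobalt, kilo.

Txn tx17c phase 1: lumen no -> aborted; onyx no -> aborted; alpha no -> aborted; cobalt yes -> prepared; kilo yes -> prepared

Answer: lumen onyx alpha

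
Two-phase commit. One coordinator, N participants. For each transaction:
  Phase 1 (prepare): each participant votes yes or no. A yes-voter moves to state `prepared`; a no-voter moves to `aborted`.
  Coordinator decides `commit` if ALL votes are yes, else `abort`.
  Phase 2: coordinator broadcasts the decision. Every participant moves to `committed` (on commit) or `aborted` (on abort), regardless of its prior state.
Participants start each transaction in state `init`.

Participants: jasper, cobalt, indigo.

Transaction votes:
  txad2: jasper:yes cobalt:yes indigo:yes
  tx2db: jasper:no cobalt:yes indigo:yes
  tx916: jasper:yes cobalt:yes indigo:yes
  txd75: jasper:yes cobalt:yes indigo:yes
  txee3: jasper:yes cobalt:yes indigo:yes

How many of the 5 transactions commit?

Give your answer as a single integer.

Answer: 4

Derivation:
txad2: all yes -> commit (commits=1)
tx2db: no from jasper -> abort (commits=1)
tx916: all yes -> commit (commits=2)
txd75: all yes -> commit (commits=3)
txee3: all yes -> commit (commits=4)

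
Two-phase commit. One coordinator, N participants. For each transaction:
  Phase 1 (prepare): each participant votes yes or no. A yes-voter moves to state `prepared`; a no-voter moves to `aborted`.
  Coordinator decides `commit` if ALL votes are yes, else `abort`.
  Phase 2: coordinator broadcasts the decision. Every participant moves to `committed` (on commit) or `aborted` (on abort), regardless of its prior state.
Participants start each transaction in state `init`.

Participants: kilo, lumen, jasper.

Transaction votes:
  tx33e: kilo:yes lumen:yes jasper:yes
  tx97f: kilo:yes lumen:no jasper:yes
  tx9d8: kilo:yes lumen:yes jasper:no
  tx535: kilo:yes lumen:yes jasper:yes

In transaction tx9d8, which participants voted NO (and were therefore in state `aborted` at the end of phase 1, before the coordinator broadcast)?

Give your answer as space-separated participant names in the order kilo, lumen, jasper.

Answer: jasper

Derivation:
Txn tx9d8 phase 1: kilo yes -> prepared; lumen yes -> prepared; jasper no -> aborted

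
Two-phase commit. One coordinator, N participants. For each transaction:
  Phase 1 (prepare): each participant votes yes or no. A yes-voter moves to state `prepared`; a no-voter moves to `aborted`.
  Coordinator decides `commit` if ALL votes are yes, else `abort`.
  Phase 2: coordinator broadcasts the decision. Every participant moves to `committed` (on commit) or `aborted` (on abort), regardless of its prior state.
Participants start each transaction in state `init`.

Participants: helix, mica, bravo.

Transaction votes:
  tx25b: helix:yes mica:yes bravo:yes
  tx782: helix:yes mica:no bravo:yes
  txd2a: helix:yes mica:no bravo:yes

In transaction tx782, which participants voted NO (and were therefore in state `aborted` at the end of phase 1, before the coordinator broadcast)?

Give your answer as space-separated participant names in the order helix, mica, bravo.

Txn tx782 phase 1: helix yes -> prepared; mica no -> aborted; bravo yes -> prepared

Answer: mica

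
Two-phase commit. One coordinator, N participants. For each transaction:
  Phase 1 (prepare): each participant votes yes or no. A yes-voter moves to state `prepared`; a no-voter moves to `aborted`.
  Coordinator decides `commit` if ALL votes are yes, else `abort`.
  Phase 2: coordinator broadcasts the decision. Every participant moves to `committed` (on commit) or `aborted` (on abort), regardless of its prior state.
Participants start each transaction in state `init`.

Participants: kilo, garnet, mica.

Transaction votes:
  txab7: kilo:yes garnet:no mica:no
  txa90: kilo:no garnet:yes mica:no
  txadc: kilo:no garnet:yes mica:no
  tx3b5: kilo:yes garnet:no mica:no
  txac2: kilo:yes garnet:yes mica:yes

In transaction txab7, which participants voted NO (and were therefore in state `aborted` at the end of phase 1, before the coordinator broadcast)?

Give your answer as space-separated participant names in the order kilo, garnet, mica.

Txn txab7 phase 1: kilo yes -> prepared; garnet no -> aborted; mica no -> aborted

Answer: garnet mica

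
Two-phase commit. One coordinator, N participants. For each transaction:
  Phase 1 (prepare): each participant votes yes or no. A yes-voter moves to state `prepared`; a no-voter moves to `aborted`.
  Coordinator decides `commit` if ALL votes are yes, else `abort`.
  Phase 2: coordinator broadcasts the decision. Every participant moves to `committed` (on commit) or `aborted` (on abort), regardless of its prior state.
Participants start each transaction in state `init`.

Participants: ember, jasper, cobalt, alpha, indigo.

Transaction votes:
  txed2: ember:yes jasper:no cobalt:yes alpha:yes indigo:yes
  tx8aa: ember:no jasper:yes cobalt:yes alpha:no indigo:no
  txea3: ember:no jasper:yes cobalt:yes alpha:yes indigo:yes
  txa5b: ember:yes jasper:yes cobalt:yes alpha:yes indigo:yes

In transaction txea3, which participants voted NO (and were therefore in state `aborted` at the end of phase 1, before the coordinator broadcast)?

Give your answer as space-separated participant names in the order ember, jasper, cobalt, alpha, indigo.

Txn txea3 phase 1: ember no -> aborted; jasper yes -> prepared; cobalt yes -> prepared; alpha yes -> prepared; indigo yes -> prepared

Answer: ember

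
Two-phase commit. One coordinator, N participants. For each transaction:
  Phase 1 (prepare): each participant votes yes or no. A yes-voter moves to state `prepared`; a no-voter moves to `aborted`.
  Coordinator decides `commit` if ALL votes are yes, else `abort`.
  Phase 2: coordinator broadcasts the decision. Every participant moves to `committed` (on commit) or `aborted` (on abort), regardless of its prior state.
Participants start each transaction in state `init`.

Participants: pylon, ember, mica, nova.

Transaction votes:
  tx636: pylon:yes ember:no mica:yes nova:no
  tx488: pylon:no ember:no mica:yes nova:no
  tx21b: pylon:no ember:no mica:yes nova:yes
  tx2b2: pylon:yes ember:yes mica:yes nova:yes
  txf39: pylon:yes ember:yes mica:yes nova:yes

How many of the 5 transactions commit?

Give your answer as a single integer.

tx636: no from ember, nova -> abort (commits=0)
tx488: no from pylon, ember, nova -> abort (commits=0)
tx21b: no from pylon, ember -> abort (commits=0)
tx2b2: all yes -> commit (commits=1)
txf39: all yes -> commit (commits=2)

Answer: 2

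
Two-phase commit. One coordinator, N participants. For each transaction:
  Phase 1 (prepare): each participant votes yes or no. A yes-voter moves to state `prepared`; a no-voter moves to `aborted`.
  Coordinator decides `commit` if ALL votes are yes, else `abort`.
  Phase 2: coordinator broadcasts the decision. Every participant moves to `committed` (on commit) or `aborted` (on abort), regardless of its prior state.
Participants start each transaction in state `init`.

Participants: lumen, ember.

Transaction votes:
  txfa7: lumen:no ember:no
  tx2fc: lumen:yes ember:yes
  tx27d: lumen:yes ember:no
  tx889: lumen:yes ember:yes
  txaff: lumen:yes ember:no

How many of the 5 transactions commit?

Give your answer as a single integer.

Answer: 2

Derivation:
txfa7: no from lumen, ember -> abort (commits=0)
tx2fc: all yes -> commit (commits=1)
tx27d: no from ember -> abort (commits=1)
tx889: all yes -> commit (commits=2)
txaff: no from ember -> abort (commits=2)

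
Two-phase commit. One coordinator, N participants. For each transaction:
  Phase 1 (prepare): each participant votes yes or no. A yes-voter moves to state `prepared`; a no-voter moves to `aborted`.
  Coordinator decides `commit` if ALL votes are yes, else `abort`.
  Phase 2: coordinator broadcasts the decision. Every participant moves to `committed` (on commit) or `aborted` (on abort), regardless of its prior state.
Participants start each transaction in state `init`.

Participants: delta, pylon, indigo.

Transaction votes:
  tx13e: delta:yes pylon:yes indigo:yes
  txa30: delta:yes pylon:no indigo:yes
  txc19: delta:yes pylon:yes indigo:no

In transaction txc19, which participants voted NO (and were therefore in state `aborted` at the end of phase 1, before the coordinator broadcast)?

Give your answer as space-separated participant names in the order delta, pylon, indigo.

Answer: indigo

Derivation:
Txn txc19 phase 1: delta yes -> prepared; pylon yes -> prepared; indigo no -> aborted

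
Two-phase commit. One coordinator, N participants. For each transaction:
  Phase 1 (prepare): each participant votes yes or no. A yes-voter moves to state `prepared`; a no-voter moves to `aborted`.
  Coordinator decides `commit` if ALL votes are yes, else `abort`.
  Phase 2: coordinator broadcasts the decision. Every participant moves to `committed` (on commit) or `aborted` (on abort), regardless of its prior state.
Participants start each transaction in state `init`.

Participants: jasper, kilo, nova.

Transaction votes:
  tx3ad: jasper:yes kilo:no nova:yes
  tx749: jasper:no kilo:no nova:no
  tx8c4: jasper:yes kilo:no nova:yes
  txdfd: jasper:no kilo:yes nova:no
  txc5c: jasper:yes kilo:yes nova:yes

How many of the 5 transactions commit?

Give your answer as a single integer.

Answer: 1

Derivation:
tx3ad: no from kilo -> abort (commits=0)
tx749: no from jasper, kilo, nova -> abort (commits=0)
tx8c4: no from kilo -> abort (commits=0)
txdfd: no from jasper, nova -> abort (commits=0)
txc5c: all yes -> commit (commits=1)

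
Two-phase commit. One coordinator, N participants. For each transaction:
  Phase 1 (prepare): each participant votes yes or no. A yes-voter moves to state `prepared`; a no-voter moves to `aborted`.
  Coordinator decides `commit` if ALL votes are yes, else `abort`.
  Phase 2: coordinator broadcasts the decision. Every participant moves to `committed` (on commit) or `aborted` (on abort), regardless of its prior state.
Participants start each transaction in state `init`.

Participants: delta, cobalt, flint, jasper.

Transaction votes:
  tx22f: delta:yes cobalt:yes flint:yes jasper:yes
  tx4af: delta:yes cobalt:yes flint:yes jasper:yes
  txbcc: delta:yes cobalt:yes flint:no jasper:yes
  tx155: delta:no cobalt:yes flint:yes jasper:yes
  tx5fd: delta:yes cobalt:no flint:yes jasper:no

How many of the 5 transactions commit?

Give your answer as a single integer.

tx22f: all yes -> commit (commits=1)
tx4af: all yes -> commit (commits=2)
txbcc: no from flint -> abort (commits=2)
tx155: no from delta -> abort (commits=2)
tx5fd: no from cobalt, jasper -> abort (commits=2)

Answer: 2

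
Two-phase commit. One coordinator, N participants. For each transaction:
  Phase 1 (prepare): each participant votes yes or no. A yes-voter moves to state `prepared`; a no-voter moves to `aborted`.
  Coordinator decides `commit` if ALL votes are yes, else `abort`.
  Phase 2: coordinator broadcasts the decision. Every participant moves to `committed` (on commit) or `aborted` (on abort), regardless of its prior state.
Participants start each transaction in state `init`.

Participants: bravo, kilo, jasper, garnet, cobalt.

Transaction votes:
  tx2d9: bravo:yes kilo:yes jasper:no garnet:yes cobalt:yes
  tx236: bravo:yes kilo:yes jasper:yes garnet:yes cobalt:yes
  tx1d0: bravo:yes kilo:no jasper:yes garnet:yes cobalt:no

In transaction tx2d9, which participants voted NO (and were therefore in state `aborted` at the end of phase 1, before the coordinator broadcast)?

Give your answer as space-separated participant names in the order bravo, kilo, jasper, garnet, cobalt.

Txn tx2d9 phase 1: bravo yes -> prepared; kilo yes -> prepared; jasper no -> aborted; garnet yes -> prepared; cobalt yes -> prepared

Answer: jasper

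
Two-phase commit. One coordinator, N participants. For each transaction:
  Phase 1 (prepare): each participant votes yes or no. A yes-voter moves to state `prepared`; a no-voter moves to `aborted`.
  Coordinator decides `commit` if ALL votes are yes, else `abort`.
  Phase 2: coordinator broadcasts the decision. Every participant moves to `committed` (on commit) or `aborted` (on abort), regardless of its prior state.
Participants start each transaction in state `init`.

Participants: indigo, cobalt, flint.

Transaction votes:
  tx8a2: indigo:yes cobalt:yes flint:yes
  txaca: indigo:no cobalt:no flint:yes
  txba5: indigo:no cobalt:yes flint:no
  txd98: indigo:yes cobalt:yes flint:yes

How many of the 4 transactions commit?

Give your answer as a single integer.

Answer: 2

Derivation:
tx8a2: all yes -> commit (commits=1)
txaca: no from indigo, cobalt -> abort (commits=1)
txba5: no from indigo, flint -> abort (commits=1)
txd98: all yes -> commit (commits=2)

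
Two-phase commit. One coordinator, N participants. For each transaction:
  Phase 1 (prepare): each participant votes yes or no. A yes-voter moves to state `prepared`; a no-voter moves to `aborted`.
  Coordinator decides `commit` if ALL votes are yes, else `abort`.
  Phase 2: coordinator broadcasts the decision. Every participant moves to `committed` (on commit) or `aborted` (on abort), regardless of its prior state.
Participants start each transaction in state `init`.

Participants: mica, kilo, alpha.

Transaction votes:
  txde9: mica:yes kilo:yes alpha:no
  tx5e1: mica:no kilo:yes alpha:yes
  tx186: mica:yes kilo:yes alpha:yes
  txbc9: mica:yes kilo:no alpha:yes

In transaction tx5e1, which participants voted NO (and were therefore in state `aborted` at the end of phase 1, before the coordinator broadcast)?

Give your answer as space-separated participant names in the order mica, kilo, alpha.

Txn tx5e1 phase 1: mica no -> aborted; kilo yes -> prepared; alpha yes -> prepared

Answer: mica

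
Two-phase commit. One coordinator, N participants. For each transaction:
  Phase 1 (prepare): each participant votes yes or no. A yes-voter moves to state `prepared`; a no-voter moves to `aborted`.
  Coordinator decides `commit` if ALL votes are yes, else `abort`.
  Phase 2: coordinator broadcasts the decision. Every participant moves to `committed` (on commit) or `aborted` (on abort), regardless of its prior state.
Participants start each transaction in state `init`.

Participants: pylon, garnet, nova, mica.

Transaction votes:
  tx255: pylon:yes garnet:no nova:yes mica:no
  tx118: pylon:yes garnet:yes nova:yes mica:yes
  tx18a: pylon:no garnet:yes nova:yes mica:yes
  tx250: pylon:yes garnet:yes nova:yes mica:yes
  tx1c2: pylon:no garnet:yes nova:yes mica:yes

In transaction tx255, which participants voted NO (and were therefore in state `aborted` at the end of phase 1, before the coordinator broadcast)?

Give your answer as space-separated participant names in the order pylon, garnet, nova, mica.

Txn tx255 phase 1: pylon yes -> prepared; garnet no -> aborted; nova yes -> prepared; mica no -> aborted

Answer: garnet mica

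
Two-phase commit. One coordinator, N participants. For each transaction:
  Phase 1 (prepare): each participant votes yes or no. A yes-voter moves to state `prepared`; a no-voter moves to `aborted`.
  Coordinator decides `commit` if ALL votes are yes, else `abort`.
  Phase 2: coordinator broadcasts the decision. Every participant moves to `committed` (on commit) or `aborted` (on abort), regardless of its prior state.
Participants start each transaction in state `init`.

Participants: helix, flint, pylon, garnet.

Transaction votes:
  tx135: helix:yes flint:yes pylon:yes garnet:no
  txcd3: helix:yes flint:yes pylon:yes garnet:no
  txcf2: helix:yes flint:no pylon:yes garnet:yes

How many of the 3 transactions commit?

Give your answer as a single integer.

tx135: no from garnet -> abort (commits=0)
txcd3: no from garnet -> abort (commits=0)
txcf2: no from flint -> abort (commits=0)

Answer: 0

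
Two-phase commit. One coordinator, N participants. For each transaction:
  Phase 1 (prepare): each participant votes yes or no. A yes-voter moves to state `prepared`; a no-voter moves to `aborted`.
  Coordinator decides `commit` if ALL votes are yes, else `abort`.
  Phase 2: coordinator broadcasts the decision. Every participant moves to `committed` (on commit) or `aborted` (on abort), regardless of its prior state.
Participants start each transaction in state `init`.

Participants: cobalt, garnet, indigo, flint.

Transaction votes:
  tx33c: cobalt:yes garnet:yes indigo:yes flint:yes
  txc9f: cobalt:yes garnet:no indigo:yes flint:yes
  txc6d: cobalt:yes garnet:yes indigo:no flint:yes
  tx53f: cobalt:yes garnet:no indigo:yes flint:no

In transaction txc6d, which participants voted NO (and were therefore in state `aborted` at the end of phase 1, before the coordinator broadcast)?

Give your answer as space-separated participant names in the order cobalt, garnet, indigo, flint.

Answer: indigo

Derivation:
Txn txc6d phase 1: cobalt yes -> prepared; garnet yes -> prepared; indigo no -> aborted; flint yes -> prepared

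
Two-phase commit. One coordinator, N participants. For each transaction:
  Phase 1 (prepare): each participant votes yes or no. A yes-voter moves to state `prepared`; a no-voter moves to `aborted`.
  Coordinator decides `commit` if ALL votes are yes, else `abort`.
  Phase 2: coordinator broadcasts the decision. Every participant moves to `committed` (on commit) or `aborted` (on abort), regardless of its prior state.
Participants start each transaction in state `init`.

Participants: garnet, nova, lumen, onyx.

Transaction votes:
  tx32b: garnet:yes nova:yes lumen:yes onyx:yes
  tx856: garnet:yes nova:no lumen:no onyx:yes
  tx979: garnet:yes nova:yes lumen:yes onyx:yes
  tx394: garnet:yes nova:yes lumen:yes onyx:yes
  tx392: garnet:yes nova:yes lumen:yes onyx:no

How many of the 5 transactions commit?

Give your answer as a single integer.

tx32b: all yes -> commit (commits=1)
tx856: no from nova, lumen -> abort (commits=1)
tx979: all yes -> commit (commits=2)
tx394: all yes -> commit (commits=3)
tx392: no from onyx -> abort (commits=3)

Answer: 3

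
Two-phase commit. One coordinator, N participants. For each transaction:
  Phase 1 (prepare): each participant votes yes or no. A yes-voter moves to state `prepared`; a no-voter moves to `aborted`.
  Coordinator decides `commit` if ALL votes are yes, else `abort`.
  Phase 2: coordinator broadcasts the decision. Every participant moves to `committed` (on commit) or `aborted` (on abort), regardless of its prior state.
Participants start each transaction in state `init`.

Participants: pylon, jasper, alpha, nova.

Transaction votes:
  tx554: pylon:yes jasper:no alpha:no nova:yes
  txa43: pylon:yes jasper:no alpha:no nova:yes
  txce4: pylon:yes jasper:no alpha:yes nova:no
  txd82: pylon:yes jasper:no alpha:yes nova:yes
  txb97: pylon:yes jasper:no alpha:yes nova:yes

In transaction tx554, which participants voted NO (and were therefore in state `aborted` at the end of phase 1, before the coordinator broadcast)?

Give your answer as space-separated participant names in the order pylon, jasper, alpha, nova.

Answer: jasper alpha

Derivation:
Txn tx554 phase 1: pylon yes -> prepared; jasper no -> aborted; alpha no -> aborted; nova yes -> prepared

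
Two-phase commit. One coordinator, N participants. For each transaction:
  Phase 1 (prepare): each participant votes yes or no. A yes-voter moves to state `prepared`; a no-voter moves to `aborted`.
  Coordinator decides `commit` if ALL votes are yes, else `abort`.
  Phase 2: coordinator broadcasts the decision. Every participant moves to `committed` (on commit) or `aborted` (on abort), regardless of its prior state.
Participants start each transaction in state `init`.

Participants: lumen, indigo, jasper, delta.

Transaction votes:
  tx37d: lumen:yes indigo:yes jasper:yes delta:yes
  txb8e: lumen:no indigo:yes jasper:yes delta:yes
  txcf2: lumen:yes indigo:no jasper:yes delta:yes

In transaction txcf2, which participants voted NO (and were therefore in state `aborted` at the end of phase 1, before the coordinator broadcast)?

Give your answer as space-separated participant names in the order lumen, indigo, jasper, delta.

Txn txcf2 phase 1: lumen yes -> prepared; indigo no -> aborted; jasper yes -> prepared; delta yes -> prepared

Answer: indigo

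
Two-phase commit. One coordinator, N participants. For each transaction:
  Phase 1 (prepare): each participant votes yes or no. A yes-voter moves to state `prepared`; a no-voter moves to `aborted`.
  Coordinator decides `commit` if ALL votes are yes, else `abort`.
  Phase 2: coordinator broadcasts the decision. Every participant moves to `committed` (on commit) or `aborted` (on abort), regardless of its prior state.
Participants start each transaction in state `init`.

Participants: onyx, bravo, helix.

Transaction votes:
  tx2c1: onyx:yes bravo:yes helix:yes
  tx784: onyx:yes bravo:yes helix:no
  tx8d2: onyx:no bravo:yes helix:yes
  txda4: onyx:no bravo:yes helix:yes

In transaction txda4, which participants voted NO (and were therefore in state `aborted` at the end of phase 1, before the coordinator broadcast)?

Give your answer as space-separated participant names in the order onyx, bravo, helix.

Answer: onyx

Derivation:
Txn txda4 phase 1: onyx no -> aborted; bravo yes -> prepared; helix yes -> prepared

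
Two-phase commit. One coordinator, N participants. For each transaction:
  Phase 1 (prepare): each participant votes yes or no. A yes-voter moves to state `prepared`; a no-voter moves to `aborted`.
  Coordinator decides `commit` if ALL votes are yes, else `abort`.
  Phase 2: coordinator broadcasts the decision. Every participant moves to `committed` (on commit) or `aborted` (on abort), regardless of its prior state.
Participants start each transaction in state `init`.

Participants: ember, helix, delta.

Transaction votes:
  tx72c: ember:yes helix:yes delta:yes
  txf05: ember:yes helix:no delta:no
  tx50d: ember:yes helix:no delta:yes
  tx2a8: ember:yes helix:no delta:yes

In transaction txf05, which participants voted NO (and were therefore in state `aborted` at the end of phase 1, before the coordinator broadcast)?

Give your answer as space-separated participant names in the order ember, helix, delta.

Answer: helix delta

Derivation:
Txn txf05 phase 1: ember yes -> prepared; helix no -> aborted; delta no -> aborted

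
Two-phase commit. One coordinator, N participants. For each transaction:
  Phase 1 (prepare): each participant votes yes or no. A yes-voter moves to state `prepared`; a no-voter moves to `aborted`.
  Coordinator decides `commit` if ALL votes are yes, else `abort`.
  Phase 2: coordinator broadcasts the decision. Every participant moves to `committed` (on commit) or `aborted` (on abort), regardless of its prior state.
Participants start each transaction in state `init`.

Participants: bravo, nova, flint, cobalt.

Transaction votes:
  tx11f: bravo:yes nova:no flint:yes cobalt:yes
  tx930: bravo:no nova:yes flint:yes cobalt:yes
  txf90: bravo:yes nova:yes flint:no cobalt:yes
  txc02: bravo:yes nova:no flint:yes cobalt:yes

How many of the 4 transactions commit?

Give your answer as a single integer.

tx11f: no from nova -> abort (commits=0)
tx930: no from bravo -> abort (commits=0)
txf90: no from flint -> abort (commits=0)
txc02: no from nova -> abort (commits=0)

Answer: 0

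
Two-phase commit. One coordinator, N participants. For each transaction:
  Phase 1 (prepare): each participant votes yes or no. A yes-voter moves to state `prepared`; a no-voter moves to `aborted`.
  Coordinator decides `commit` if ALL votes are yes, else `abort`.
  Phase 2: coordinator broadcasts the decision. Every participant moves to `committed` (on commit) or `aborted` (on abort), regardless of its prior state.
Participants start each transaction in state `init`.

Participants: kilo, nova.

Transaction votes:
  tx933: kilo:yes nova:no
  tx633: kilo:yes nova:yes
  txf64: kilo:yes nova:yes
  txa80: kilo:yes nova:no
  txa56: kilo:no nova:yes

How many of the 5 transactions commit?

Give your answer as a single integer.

Answer: 2

Derivation:
tx933: no from nova -> abort (commits=0)
tx633: all yes -> commit (commits=1)
txf64: all yes -> commit (commits=2)
txa80: no from nova -> abort (commits=2)
txa56: no from kilo -> abort (commits=2)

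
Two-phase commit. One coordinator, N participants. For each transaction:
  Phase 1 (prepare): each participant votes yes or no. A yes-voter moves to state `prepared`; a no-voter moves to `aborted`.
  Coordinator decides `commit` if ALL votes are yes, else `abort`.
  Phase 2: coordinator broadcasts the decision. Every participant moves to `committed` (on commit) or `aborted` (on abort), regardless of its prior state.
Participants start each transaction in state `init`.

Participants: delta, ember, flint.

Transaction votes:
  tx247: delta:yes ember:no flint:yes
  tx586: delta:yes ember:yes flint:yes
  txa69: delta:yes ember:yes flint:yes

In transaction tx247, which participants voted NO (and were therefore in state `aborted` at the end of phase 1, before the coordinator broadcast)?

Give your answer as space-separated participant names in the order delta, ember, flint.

Answer: ember

Derivation:
Txn tx247 phase 1: delta yes -> prepared; ember no -> aborted; flint yes -> prepared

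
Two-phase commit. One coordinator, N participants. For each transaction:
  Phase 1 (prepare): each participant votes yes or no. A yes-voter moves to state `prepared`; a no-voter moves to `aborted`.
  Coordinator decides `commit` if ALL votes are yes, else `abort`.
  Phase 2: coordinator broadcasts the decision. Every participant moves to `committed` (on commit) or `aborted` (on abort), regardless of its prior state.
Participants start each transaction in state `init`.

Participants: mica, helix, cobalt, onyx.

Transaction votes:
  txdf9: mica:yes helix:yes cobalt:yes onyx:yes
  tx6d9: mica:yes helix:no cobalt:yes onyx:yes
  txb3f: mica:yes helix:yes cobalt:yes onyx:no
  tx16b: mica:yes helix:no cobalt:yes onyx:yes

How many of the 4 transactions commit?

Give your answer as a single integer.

txdf9: all yes -> commit (commits=1)
tx6d9: no from helix -> abort (commits=1)
txb3f: no from onyx -> abort (commits=1)
tx16b: no from helix -> abort (commits=1)

Answer: 1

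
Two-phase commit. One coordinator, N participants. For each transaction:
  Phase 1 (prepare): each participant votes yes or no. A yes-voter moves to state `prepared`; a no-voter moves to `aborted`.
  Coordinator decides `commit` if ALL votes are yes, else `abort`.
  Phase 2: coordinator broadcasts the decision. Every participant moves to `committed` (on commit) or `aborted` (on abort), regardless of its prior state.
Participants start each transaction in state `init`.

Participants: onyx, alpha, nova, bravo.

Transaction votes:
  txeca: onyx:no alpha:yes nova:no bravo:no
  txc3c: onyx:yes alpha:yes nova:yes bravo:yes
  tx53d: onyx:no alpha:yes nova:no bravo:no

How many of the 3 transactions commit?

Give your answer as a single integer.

Answer: 1

Derivation:
txeca: no from onyx, nova, bravo -> abort (commits=0)
txc3c: all yes -> commit (commits=1)
tx53d: no from onyx, nova, bravo -> abort (commits=1)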